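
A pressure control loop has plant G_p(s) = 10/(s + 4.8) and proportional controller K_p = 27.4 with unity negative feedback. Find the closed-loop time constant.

τ = 0.00359 s

Closed-loop transfer function: T(s) = K_p·G_p(s)/(1 + K_p·G_p(s)) = 274/(s + 4.8 + 274) = 274/(s + 278.8).
Time constant τ = 1/278.8 = 0.00359 s.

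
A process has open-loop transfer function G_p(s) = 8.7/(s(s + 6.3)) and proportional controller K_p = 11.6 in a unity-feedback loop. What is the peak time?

T_p = 0.329 s

From 1 + K_pG_p(s) = 0: s² + 6.3s + 100.9 = 0 ⇒ ω_n = 10.05, ζ = 0.3136.
Damped frequency ω_d = ω_n√(1−ζ²) = 9.539 rad/s, so peak time T_p = π/ω_d = 0.329 s.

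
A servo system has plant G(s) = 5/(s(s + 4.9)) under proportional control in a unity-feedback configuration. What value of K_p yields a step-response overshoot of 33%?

From %OS = 100·exp(−πζ/√(1−ζ²)) = 33%, ζ = −ln(0.33)/√(π²+ln²(0.33)) = 0.3328.
Characteristic equation s² + 4.9s + 5K_p = 0 gives ζ = 4.9/(2√(5K_p)).
Setting ζ = 0.3328: √(5K_p) = 4.9/(2·0.3328) = 7.362, so K_p = 54.2/5 = 10.8.

K_p = 10.8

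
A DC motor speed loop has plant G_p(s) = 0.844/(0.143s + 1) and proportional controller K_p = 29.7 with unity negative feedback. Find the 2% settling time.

Closed loop: T(s) = K_p·G_p/(1+K_p·G_p) = 25.07/(0.143s + 1 + 25.07), with pole at s = −(1 + 25.07)/0.143 = −182.3.
τ = 1/182.3 = 0.005486 s, so 2% settling time ≈ 4τ = 0.0219 s.

T_s ≈ 0.0219 s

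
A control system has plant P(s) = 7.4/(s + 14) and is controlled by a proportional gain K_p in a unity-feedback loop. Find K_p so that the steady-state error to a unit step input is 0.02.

The loop is type 0, so e_ss(step) = 1/(1 + K_pos) with K_pos = K_p·P(0).
P(0) = 0.5286. Require 1/(1 + K_p·0.5286) = 0.02, so 1 + 0.5286·K_p = 50.
K_p = (50 − 1)/0.5286 = 92.7.

K_p = 92.7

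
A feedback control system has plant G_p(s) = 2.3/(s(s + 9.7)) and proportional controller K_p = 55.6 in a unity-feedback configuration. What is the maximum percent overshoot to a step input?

22.5%

From 1 + K_pG_p(s) = 0: s² + 9.7s + 127.9 = 0 ⇒ ω_n = 11.31, ζ = 0.4289.
%OS = 100·exp(−πζ/√(1−ζ²)) = 100·exp(−π·0.4289/√0.8161) = 22.5%.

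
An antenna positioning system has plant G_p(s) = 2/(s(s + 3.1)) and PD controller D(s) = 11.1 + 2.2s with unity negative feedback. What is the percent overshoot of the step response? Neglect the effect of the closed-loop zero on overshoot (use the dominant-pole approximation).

Forward path: (11.1 + 2.2s)·2/(s(s+3.1)). The closed-loop characteristic equation is s² + (3.1 + 2·2.2)s + 2·11.1 = 0.
That is s² + 7.5s + 22.2 = 0, so ω_n = 4.712 rad/s and ζ = 7.5/(2·4.712) = 0.7959.
%OS = 100·exp(−πζ/√(1−ζ²)) = 1.61%.

1.61%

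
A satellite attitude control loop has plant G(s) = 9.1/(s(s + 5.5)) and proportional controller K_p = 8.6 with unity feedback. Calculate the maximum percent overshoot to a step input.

Closed-loop characteristic equation: s² + 5.5s + 78.26 = 0, so ω_n = 8.846 rad/s and ζ = 5.5/(2·8.846) = 0.3109.
%OS = 100·exp(−πζ/√(1−ζ²)) = 100·exp(−π·0.3109/√0.9034) = 35.8%.

35.8%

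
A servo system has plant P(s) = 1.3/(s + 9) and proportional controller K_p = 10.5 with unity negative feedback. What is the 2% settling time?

T_s ≈ 0.177 s

Closed-loop transfer function: T(s) = K_p·P(s)/(1 + K_p·P(s)) = 13.65/(s + 9 + 13.65) = 13.65/(s + 22.65).
Time constant τ = 1/22.65 = 0.04415 s, so the 2% settling time is about 4τ = 0.177 s.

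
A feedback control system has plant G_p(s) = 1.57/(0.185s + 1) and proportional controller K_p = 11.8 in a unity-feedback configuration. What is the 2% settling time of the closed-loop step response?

Closed loop: T(s) = K_p·G_p/(1+K_p·G_p) = 18.53/(0.185s + 1 + 18.53), with pole at s = −(1 + 18.53)/0.185 = −105.5.
τ = 1/105.5 = 0.009475 s, so 2% settling time ≈ 4τ = 0.0379 s.

T_s ≈ 0.0379 s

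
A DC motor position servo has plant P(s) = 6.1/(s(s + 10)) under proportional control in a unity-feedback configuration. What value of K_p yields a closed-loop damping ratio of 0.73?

Closed-loop characteristic equation: s² + 10s + K_p·6.1 = 0.
So ω_n = √(6.1K_p) and 2ζω_n = 10, giving ζ = 10/(2√(6.1K_p)).
Setting ζ = 0.73: √(6.1K_p) = 10/(2·0.73) = 6.849, so K_p = 46.91/6.1 = 7.69.

K_p = 7.69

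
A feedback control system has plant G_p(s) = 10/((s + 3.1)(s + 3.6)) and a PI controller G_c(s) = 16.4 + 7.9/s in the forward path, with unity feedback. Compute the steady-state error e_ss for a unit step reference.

0

The open loop G_c(s)G_p(s) has a pole at the origin (type 1), so the static position error constant is infinite and e_ss = 1/(1+∞) = 0.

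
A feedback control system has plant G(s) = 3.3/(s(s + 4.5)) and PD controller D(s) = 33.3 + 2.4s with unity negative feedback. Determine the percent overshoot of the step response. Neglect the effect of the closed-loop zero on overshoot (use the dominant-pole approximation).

9.93%

Forward path: (33.3 + 2.4s)·3.3/(s(s+4.5)). The closed-loop characteristic equation is s² + (4.5 + 3.3·2.4)s + 3.3·33.3 = 0.
That is s² + 12.42s + 109.9 = 0, so ω_n = 10.48 rad/s and ζ = 12.42/(2·10.48) = 0.5924.
%OS = 100·exp(−πζ/√(1−ζ²)) = 9.93%.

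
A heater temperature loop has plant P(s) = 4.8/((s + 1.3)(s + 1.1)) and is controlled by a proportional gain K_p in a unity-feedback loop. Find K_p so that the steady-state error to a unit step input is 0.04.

K_p = 7.15

For a type-0 loop with proportional control, e_ss = 1/(1 + K_p·P(0)).
P(0) = 3.357. Require 1/(1 + K_p·3.357) = 0.04, so 1 + 3.357·K_p = 25.
K_p = (25 − 1)/3.357 = 7.15.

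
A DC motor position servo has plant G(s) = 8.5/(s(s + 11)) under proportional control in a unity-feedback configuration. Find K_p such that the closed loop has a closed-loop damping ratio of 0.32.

K_p = 34.8

Closed-loop characteristic equation: s² + 11s + K_p·8.5 = 0.
So ω_n = √(8.5K_p) and 2ζω_n = 11, giving ζ = 11/(2√(8.5K_p)).
Setting ζ = 0.32: √(8.5K_p) = 11/(2·0.32) = 17.19, so K_p = 295.4/8.5 = 34.8.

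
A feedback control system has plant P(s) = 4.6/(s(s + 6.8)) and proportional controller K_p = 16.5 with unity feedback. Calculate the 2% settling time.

T_s ≈ 1.18 s

From 1 + K_pP(s) = 0: s² + 6.8s + 75.9 = 0 ⇒ ω_n = 8.712, ζ = 0.3903.
2% settling time T_s ≈ 4/(ζω_n) = 4/3.4 = 1.18 s.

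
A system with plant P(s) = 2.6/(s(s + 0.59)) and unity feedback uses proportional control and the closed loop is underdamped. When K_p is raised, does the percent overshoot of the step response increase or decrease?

increase

Characteristic equation s² + 0.59s + K_p·2.6 = 0: raising K_p raises ω_n while 2ζω_n = 0.59 is fixed, so ζ falls and overshoot grows.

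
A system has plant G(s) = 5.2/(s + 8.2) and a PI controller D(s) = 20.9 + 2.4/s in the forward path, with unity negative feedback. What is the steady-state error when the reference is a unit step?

0

The open loop D(s)G(s) has a pole at the origin (type 1), so the static position error constant is infinite and e_ss = 1/(1+∞) = 0.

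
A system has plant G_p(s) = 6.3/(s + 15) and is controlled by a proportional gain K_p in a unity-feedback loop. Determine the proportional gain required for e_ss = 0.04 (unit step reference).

Steady-state error for a unit step on this type-0 loop is 1/(1 + K_p·G_p(0)).
G_p(0) = 0.42. Require 1/(1 + K_p·0.42) = 0.04, so 1 + 0.42·K_p = 25.
K_p = (25 − 1)/0.42 = 57.1.

K_p = 57.1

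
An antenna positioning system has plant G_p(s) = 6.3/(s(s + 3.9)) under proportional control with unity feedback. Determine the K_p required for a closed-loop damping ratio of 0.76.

K_p = 1.04

Closed-loop characteristic equation: s² + 3.9s + K_p·6.3 = 0.
So ω_n = √(6.3K_p) and 2ζω_n = 3.9, giving ζ = 3.9/(2√(6.3K_p)).
Setting ζ = 0.76: √(6.3K_p) = 3.9/(2·0.76) = 2.566, so K_p = 6.583/6.3 = 1.04.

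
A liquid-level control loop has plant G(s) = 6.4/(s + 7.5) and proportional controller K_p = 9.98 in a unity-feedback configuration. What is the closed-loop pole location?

Closed-loop transfer function: T(s) = K_p·G(s)/(1 + K_p·G(s)) = 63.87/(s + 7.5 + 63.87) = 63.87/(s + 71.37).
The closed-loop pole is at s = −71.37.

s = -71.37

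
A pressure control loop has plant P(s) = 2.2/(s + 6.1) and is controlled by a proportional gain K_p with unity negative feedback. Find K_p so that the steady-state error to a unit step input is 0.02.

The loop is type 0, so e_ss(step) = 1/(1 + K_pos) with K_pos = K_p·P(0).
P(0) = 0.3607. Require 1/(1 + K_p·0.3607) = 0.02, so 1 + 0.3607·K_p = 50.
K_p = (50 − 1)/0.3607 = 136.

K_p = 136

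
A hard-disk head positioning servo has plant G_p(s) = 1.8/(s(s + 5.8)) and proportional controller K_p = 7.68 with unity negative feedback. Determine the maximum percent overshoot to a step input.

1.99%

From 1 + K_pG_p(s) = 0: s² + 5.8s + 13.82 = 0 ⇒ ω_n = 3.718, ζ = 0.78.
%OS = 100·exp(−πζ/√(1−ζ²)) = 100·exp(−π·0.78/√0.3916) = 1.99%.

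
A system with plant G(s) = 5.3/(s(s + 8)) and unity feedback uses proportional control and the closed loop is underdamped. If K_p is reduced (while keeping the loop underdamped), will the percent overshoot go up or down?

ζ = 8/(2√(5.3K_p)) rises as K_p falls; higher damping means less overshoot.

decrease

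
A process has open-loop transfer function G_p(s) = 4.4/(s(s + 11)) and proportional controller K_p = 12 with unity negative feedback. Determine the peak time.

Closed-loop characteristic equation: s² + 11s + 52.8 = 0, so ω_n = 7.266 rad/s and ζ = 11/(2·7.266) = 0.7569.
Damped frequency ω_d = ω_n√(1−ζ²) = 4.749 rad/s, so peak time T_p = π/ω_d = 0.662 s.

T_p = 0.662 s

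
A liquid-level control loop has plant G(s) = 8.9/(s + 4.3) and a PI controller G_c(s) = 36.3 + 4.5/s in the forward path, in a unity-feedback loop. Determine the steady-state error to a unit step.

The open loop G_c(s)G(s) has a pole at the origin (type 1), so the static position error constant is infinite and e_ss = 1/(1+∞) = 0.

0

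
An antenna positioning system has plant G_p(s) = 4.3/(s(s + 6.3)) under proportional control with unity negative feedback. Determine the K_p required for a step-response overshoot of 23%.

K_p = 12.9

From %OS = 100·exp(−πζ/√(1−ζ²)) = 23%, ζ = −ln(0.23)/√(π²+ln²(0.23)) = 0.4237.
Characteristic equation s² + 6.3s + 4.3K_p = 0 gives ζ = 6.3/(2√(4.3K_p)).
Setting ζ = 0.4237: √(4.3K_p) = 6.3/(2·0.4237) = 7.434, so K_p = 55.26/4.3 = 12.9.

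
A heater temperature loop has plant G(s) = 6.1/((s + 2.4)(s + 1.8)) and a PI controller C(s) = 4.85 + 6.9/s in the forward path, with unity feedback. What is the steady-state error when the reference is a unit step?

The open loop C(s)G(s) has a pole at the origin (type 1), so the static position error constant is infinite and e_ss = 1/(1+∞) = 0.

0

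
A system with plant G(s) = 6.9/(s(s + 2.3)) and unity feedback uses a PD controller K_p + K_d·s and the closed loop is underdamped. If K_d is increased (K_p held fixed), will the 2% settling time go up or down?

decrease

Characteristic equation s² + (2.3 + 6.9K_d)s + 6.9K_p = 0: raising K_d increases ζω_n = (2.3+6.9K_d)/2 while the loop stays underdamped, so T_s ≈ 4/(ζω_n) decreases.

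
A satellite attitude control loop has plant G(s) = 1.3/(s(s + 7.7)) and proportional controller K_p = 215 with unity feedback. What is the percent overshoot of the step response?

The closed-loop denominator s² + 7.7s + 279.5 gives ω_n = √279.5 = 16.72 and ζ = 7.7/(2ω_n) = 0.2303.
%OS = 100·exp(−πζ/√(1−ζ²)) = 100·exp(−π·0.2303/√0.947) = 47.5%.

47.5%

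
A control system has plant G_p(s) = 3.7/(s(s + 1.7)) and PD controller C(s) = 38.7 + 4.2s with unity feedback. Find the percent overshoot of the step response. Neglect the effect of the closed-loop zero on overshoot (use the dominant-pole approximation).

3.83%

Forward path: (38.7 + 4.2s)·3.7/(s(s+1.7)). The closed-loop characteristic equation is s² + (1.7 + 3.7·4.2)s + 3.7·38.7 = 0.
That is s² + 17.24s + 143.2 = 0, so ω_n = 11.97 rad/s and ζ = 17.24/(2·11.97) = 0.7204.
%OS = 100·exp(−πζ/√(1−ζ²)) = 3.83%.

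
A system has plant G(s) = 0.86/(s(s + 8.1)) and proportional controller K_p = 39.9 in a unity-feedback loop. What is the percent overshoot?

4.95%

The closed-loop denominator s² + 8.1s + 34.31 gives ω_n = √34.31 = 5.858 and ζ = 8.1/(2ω_n) = 0.6914.
%OS = 100·exp(−πζ/√(1−ζ²)) = 100·exp(−π·0.6914/√0.522) = 4.95%.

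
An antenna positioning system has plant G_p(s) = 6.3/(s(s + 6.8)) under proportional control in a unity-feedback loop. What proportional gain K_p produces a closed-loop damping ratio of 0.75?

Closed-loop characteristic equation: s² + 6.8s + K_p·6.3 = 0.
So ω_n = √(6.3K_p) and 2ζω_n = 6.8, giving ζ = 6.8/(2√(6.3K_p)).
Setting ζ = 0.75: √(6.3K_p) = 6.8/(2·0.75) = 4.533, so K_p = 20.55/6.3 = 3.26.

K_p = 3.26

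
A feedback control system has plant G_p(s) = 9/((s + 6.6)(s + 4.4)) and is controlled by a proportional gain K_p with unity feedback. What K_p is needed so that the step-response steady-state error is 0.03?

Steady-state error for a unit step on this type-0 loop is 1/(1 + K_p·G_p(0)).
G_p(0) = 0.3099. Require 1/(1 + K_p·0.3099) = 0.03, so 1 + 0.3099·K_p = 33.33.
K_p = (33.33 − 1)/0.3099 = 104.

K_p = 104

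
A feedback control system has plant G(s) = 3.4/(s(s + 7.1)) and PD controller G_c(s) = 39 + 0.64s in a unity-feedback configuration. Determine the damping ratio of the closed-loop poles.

ζ = 0.403

Forward path: (39 + 0.64s)·3.4/(s(s+7.1)). The closed-loop characteristic equation is s² + (7.1 + 3.4·0.64)s + 3.4·39 = 0.
That is s² + 9.276s + 132.6 = 0, so ω_n = 11.52 rad/s and ζ = 9.276/(2·11.52) = 0.4028.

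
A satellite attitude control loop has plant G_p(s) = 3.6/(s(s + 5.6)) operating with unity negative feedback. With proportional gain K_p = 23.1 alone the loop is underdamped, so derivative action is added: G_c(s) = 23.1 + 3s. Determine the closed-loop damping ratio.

ζ = 0.899

Forward path: (23.1 + 3s)·3.6/(s(s+5.6)). The closed-loop characteristic equation is s² + (5.6 + 3.6·3)s + 3.6·23.1 = 0.
That is s² + 16.4s + 83.16 = 0, so ω_n = 9.119 rad/s and ζ = 16.4/(2·9.119) = 0.8992.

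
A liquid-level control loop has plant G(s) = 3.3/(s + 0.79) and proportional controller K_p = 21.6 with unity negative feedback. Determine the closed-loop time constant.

τ = 0.0139 s

Closed-loop transfer function: T(s) = K_p·G(s)/(1 + K_p·G(s)) = 71.28/(s + 0.79 + 71.28) = 71.28/(s + 72.07).
Time constant τ = 1/72.07 = 0.0139 s.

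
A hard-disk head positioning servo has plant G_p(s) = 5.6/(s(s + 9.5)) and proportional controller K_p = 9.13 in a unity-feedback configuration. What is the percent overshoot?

6.13%

From 1 + K_pG_p(s) = 0: s² + 9.5s + 51.13 = 0 ⇒ ω_n = 7.15, ζ = 0.6643.
%OS = 100·exp(−πζ/√(1−ζ²)) = 100·exp(−π·0.6643/√0.5587) = 6.13%.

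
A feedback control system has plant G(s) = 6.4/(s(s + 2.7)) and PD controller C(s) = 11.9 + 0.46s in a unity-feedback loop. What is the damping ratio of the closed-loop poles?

ζ = 0.323

Forward path: (11.9 + 0.46s)·6.4/(s(s+2.7)). The closed-loop characteristic equation is s² + (2.7 + 6.4·0.46)s + 6.4·11.9 = 0.
That is s² + 5.644s + 76.16 = 0, so ω_n = 8.727 rad/s and ζ = 5.644/(2·8.727) = 0.3234.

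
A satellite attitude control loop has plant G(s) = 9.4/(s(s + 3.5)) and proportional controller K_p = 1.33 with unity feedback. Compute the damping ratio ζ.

The closed-loop denominator is s(s+3.5) + 1.33·9.4 = s² + 3.5s + 12.5.
So ω_n² = 12.5 ⇒ ω_n = 3.536 rad/s, and ζ = 3.5/(2ω_n) = 0.495.

ζ = 0.495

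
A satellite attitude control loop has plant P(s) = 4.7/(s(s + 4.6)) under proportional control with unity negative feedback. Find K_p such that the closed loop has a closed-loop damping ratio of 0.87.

K_p = 1.49

Closed-loop characteristic equation: s² + 4.6s + K_p·4.7 = 0.
So ω_n = √(4.7K_p) and 2ζω_n = 4.6, giving ζ = 4.6/(2√(4.7K_p)).
Setting ζ = 0.87: √(4.7K_p) = 4.6/(2·0.87) = 2.644, so K_p = 6.989/4.7 = 1.49.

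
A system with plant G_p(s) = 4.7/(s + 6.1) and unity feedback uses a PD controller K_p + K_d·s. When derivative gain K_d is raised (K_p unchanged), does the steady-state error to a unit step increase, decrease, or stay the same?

unchanged

At s = 0 the derivative term contributes nothing: C(0) = K_p regardless of K_d, so K_pos = K_p·G_p(0) and e_ss are unchanged.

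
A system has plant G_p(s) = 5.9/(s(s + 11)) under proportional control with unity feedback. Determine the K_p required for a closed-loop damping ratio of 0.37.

Closed-loop characteristic equation: s² + 11s + K_p·5.9 = 0.
So ω_n = √(5.9K_p) and 2ζω_n = 11, giving ζ = 11/(2√(5.9K_p)).
Setting ζ = 0.37: √(5.9K_p) = 11/(2·0.37) = 14.86, so K_p = 221/5.9 = 37.5.

K_p = 37.5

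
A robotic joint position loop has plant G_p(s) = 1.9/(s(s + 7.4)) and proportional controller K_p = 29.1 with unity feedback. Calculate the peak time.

From 1 + K_pG_p(s) = 0: s² + 7.4s + 55.29 = 0 ⇒ ω_n = 7.436, ζ = 0.4976.
Damped frequency ω_d = ω_n√(1−ζ²) = 6.45 rad/s, so peak time T_p = π/ω_d = 0.487 s.

T_p = 0.487 s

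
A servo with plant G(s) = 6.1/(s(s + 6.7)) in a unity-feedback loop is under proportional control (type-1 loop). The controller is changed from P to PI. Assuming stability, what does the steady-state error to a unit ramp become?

The integrator raises the loop to type 2, so K_v → ∞ and e_ss to a ramp is zero.

0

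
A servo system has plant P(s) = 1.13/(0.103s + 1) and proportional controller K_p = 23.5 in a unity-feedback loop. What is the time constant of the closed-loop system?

Closed loop: T(s) = K_p·P/(1+K_p·P) = 26.55/(0.103s + 1 + 26.55), with pole at s = −(1 + 26.55)/0.103 = −267.5.
Closed-loop time constant τ = 1/267.5 = 0.00374 s.

τ = 0.00374 s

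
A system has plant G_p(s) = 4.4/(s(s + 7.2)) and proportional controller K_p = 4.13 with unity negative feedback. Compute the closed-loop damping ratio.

The closed-loop denominator is s(s+7.2) + 4.13·4.4 = s² + 7.2s + 18.17.
Matching s² + 2ζω_n s + ω_n²: ω_n = √18.17 = 4.263 rad/s and 2ζω_n = 7.2, so ζ = 7.2/(2·4.263) = 0.845.

ζ = 0.845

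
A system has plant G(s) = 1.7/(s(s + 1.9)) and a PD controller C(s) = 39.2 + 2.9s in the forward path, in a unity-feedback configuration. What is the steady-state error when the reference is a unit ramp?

The loop has one pole at the origin (type 1). Velocity error constant K_v = lim_{s→0} s·C(s)G(s) = 39.2·1.7/1.9 = 35.07.
Steady-state error to a unit ramp: e_ss = 1/K_v = 0.0285.

0.0285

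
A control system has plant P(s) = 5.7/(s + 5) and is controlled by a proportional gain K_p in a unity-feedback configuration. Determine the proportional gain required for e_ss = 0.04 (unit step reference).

K_p = 21.1

Steady-state error for a unit step on this type-0 loop is 1/(1 + K_p·P(0)).
P(0) = 1.14. Require 1/(1 + K_p·1.14) = 0.04, so 1 + 1.14·K_p = 25.
K_p = (25 − 1)/1.14 = 21.1.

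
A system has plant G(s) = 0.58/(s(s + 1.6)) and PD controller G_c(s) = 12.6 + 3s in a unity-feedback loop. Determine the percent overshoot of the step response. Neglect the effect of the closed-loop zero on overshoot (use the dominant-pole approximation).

8.48%

Forward path: (12.6 + 3s)·0.58/(s(s+1.6)). The closed-loop characteristic equation is s² + (1.6 + 0.58·3)s + 0.58·12.6 = 0.
That is s² + 3.34s + 7.308 = 0, so ω_n = 2.703 rad/s and ζ = 3.34/(2·2.703) = 0.6178.
%OS = 100·exp(−πζ/√(1−ζ²)) = 8.48%.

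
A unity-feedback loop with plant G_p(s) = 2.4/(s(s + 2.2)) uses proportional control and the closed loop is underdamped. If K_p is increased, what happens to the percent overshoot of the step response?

ζ = 2.2/(2√(2.4K_p)) decreases as K_p grows; lower damping means more overshoot.

increase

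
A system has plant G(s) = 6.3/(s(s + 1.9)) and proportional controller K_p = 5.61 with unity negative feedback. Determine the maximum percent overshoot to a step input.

The closed-loop denominator s² + 1.9s + 35.34 gives ω_n = √35.34 = 5.945 and ζ = 1.9/(2ω_n) = 0.1598.
%OS = 100·exp(−πζ/√(1−ζ²)) = 100·exp(−π·0.1598/√0.9745) = 60.1%.

60.1%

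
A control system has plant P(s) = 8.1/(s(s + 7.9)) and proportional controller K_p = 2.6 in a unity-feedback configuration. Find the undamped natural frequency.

With unity feedback the closed-loop characteristic equation is s² + 7.9s + 2.6·8.1 = s² + 7.9s + 21.06 = 0.
So ω_n² = 21.06 ⇒ ω_n = 4.589 rad/s, and ζ = 7.9/(2ω_n) = 0.861.

ω_n = 4.59 rad/s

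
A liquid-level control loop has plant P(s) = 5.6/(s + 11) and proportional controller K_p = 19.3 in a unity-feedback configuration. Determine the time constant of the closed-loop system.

Closed-loop transfer function: T(s) = K_p·P(s)/(1 + K_p·P(s)) = 108.1/(s + 11 + 108.1) = 108.1/(s + 119.1).
Time constant τ = 1/119.1 = 0.0084 s.

τ = 0.0084 s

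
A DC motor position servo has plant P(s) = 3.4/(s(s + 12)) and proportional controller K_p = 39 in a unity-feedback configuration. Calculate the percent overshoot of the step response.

14.7%

Closed-loop characteristic equation: s² + 12s + 132.6 = 0, so ω_n = 11.52 rad/s and ζ = 12/(2·11.52) = 0.5211.
%OS = 100·exp(−πζ/√(1−ζ²)) = 100·exp(−π·0.5211/√0.7285) = 14.7%.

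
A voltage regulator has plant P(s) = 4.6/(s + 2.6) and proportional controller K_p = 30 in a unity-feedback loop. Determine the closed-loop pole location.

Closed-loop transfer function: T(s) = K_p·P(s)/(1 + K_p·P(s)) = 138/(s + 2.6 + 138) = 138/(s + 140.6).
The closed-loop pole is at s = −140.6.

s = -140.6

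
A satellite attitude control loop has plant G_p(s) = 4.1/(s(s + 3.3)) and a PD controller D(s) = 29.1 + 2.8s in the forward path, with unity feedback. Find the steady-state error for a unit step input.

The open loop D(s)G_p(s) has a pole at the origin (type 1), so the static position error constant is infinite and e_ss = 1/(1+∞) = 0.

0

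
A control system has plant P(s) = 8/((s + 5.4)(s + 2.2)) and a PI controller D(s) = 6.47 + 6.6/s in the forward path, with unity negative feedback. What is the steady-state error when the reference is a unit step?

0

The open loop D(s)P(s) has a pole at the origin (type 1), so the static position error constant is infinite and e_ss = 1/(1+∞) = 0.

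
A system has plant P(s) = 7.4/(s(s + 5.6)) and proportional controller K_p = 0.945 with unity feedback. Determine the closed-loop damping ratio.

ζ = 1.06

With unity feedback the closed-loop characteristic equation is s² + 5.6s + 0.945·7.4 = s² + 5.6s + 6.993 = 0.
So ω_n² = 6.993 ⇒ ω_n = 2.644 rad/s, and ζ = 5.6/(2ω_n) = 1.06.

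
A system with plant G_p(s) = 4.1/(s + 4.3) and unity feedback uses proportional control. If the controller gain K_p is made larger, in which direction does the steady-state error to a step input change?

decrease

The position error constant K_pos = K_p·G_p(0) grows with K_p, and e_ss = 1/(1+K_pos) falls.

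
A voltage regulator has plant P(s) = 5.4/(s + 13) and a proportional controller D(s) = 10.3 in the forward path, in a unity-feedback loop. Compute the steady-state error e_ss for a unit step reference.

The loop is type 0. Static position error constant K_pos = D(0)·P(0) = 10.3·0.4154 = 4.278.
Steady-state error to a unit step: e_ss = 1/(1+K_pos) = 1/5.278 = 0.189.

0.189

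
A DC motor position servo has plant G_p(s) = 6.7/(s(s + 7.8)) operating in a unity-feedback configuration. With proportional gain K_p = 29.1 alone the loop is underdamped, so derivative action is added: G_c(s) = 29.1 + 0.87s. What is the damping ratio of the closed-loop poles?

Forward path: (29.1 + 0.87s)·6.7/(s(s+7.8)). The closed-loop characteristic equation is s² + (7.8 + 6.7·0.87)s + 6.7·29.1 = 0.
That is s² + 13.63s + 195 = 0, so ω_n = 13.96 rad/s and ζ = 13.63/(2·13.96) = 0.488.

ζ = 0.488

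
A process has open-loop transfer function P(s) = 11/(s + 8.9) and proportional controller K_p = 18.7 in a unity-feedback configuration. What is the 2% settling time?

Closed-loop transfer function: T(s) = K_p·P(s)/(1 + K_p·P(s)) = 205.7/(s + 8.9 + 205.7) = 205.7/(s + 214.6).
Time constant τ = 1/214.6 = 0.00466 s, so the 2% settling time is about 4τ = 0.0186 s.

T_s ≈ 0.0186 s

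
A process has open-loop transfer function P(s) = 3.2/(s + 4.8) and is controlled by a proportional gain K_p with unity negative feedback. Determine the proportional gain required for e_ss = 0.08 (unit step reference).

Steady-state error for a unit step on this type-0 loop is 1/(1 + K_p·P(0)).
P(0) = 0.6667. Require 1/(1 + K_p·0.6667) = 0.08, so 1 + 0.6667·K_p = 12.5.
K_p = (12.5 − 1)/0.6667 = 17.2.

K_p = 17.2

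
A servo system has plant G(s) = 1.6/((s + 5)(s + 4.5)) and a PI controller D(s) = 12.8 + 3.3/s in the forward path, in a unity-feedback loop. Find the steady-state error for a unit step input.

0

The open loop D(s)G(s) has a pole at the origin (type 1), so the static position error constant is infinite and e_ss = 1/(1+∞) = 0.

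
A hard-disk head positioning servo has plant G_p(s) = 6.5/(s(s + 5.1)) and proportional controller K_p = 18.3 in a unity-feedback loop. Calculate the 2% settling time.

T_s ≈ 1.57 s

From 1 + K_pG_p(s) = 0: s² + 5.1s + 119 = 0 ⇒ ω_n = 10.91, ζ = 0.2338.
2% settling time T_s ≈ 4/(ζω_n) = 4/2.55 = 1.57 s.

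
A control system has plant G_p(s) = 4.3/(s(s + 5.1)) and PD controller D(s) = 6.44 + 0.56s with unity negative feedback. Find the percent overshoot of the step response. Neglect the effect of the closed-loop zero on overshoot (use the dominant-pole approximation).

4.08%

Forward path: (6.44 + 0.56s)·4.3/(s(s+5.1)). The closed-loop characteristic equation is s² + (5.1 + 4.3·0.56)s + 4.3·6.44 = 0.
That is s² + 7.508s + 27.69 = 0, so ω_n = 5.262 rad/s and ζ = 7.508/(2·5.262) = 0.7134.
%OS = 100·exp(−πζ/√(1−ζ²)) = 4.08%.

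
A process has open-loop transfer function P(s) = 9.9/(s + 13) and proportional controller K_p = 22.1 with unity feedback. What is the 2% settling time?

Closed-loop transfer function: T(s) = K_p·P(s)/(1 + K_p·P(s)) = 218.8/(s + 13 + 218.8) = 218.8/(s + 231.8).
Time constant τ = 1/231.8 = 0.004314 s, so the 2% settling time is about 4τ = 0.0173 s.

T_s ≈ 0.0173 s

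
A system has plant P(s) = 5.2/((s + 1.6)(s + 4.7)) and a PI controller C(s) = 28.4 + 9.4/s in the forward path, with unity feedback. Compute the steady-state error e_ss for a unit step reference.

The open loop C(s)P(s) has a pole at the origin (type 1), so the static position error constant is infinite and e_ss = 1/(1+∞) = 0.

0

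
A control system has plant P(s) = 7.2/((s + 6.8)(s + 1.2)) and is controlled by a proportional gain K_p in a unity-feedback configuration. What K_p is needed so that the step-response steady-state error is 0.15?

K_p = 6.42

Steady-state error for a unit step on this type-0 loop is 1/(1 + K_p·P(0)).
P(0) = 0.8824. Require 1/(1 + K_p·0.8824) = 0.15, so 1 + 0.8824·K_p = 6.667.
K_p = (6.667 − 1)/0.8824 = 6.42.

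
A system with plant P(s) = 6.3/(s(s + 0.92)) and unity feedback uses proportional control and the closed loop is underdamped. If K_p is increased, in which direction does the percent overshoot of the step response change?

increase

Characteristic equation s² + 0.92s + K_p·6.3 = 0: raising K_p raises ω_n while 2ζω_n = 0.92 is fixed, so ζ falls and overshoot grows.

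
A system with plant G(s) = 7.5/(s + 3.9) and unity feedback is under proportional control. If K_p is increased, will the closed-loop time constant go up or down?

Closed-loop pole is at s = −(3.9+K_p·7.5); larger K_p moves it further left, so τ = 1/(3.9+K_p·7.5) decreases.

decrease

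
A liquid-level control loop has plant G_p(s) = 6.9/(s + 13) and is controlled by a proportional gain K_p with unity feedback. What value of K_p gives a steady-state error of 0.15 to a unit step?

K_p = 10.7

For a type-0 loop with proportional control, e_ss = 1/(1 + K_p·G_p(0)).
G_p(0) = 0.5308. Require 1/(1 + K_p·0.5308) = 0.15, so 1 + 0.5308·K_p = 6.667.
K_p = (6.667 − 1)/0.5308 = 10.7.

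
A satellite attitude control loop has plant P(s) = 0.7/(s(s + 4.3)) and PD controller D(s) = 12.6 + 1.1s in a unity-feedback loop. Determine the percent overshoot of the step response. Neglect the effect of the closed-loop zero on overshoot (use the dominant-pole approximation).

Forward path: (12.6 + 1.1s)·0.7/(s(s+4.3)). The closed-loop characteristic equation is s² + (4.3 + 0.7·1.1)s + 0.7·12.6 = 0.
That is s² + 5.07s + 8.82 = 0, so ω_n = 2.97 rad/s and ζ = 5.07/(2·2.97) = 0.8536.
%OS = 100·exp(−πζ/√(1−ζ²)) = 0.581%.

0.581%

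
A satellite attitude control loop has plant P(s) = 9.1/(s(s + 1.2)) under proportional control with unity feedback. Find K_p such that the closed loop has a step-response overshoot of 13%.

K_p = 0.133

From %OS = 100·exp(−πζ/√(1−ζ²)) = 13%, ζ = −ln(0.13)/√(π²+ln²(0.13)) = 0.5446.
Characteristic equation s² + 1.2s + 9.1K_p = 0 gives ζ = 1.2/(2√(9.1K_p)).
Setting ζ = 0.5446: √(9.1K_p) = 1.2/(2·0.5446) = 1.102, so K_p = 1.214/9.1 = 0.133.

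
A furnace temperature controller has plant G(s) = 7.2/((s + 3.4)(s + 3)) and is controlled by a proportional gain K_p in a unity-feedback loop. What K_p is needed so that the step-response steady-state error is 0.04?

K_p = 34

Steady-state error for a unit step on this type-0 loop is 1/(1 + K_p·G(0)).
G(0) = 0.7059. Require 1/(1 + K_p·0.7059) = 0.04, so 1 + 0.7059·K_p = 25.
K_p = (25 − 1)/0.7059 = 34.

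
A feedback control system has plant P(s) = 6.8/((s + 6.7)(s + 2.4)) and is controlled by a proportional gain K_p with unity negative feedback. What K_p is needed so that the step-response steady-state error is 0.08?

The loop is type 0, so e_ss(step) = 1/(1 + K_pos) with K_pos = K_p·P(0).
P(0) = 0.4229. Require 1/(1 + K_p·0.4229) = 0.08, so 1 + 0.4229·K_p = 12.5.
K_p = (12.5 − 1)/0.4229 = 27.2.

K_p = 27.2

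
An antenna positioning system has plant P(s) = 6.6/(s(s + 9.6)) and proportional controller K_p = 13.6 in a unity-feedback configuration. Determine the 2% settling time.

Closed-loop characteristic equation: s² + 9.6s + 89.76 = 0, so ω_n = 9.474 rad/s and ζ = 9.6/(2·9.474) = 0.5066.
2% settling time T_s ≈ 4/(ζω_n) = 4/4.8 = 0.833 s.

T_s ≈ 0.833 s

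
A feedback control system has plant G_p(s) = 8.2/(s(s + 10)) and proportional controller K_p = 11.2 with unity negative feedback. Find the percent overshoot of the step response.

Closed-loop characteristic equation: s² + 10s + 91.84 = 0, so ω_n = 9.583 rad/s and ζ = 10/(2·9.583) = 0.5217.
%OS = 100·exp(−πζ/√(1−ζ²)) = 100·exp(−π·0.5217/√0.7278) = 14.6%.

14.6%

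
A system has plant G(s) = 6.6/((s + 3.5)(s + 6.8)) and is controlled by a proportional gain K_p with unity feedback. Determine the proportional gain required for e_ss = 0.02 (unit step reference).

K_p = 177

For a type-0 loop with proportional control, e_ss = 1/(1 + K_p·G(0)).
G(0) = 0.2773. Require 1/(1 + K_p·0.2773) = 0.02, so 1 + 0.2773·K_p = 50.
K_p = (50 − 1)/0.2773 = 177.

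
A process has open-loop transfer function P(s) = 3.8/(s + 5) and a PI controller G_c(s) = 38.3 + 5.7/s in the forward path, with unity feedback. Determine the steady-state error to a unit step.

The open loop G_c(s)P(s) has a pole at the origin (type 1), so the static position error constant is infinite and e_ss = 1/(1+∞) = 0.

0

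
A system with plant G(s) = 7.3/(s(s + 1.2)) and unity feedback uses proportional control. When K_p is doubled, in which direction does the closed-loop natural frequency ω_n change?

ω_n = √(7.3·K_p), which grows with K_p.

increase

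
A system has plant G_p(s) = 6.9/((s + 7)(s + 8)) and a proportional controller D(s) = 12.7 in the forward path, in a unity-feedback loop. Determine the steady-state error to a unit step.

The loop is type 0. Static position error constant K_pos = D(0)·G_p(0) = 12.7·0.1232 = 1.565.
Steady-state error to a unit step: e_ss = 1/(1+K_pos) = 1/2.565 = 0.39.

0.39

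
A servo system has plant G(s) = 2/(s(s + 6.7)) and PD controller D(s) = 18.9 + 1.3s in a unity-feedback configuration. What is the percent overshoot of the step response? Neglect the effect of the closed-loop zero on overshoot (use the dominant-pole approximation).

Forward path: (18.9 + 1.3s)·2/(s(s+6.7)). The closed-loop characteristic equation is s² + (6.7 + 2·1.3)s + 2·18.9 = 0.
That is s² + 9.3s + 37.8 = 0, so ω_n = 6.148 rad/s and ζ = 9.3/(2·6.148) = 0.7563.
%OS = 100·exp(−πζ/√(1−ζ²)) = 2.65%.

2.65%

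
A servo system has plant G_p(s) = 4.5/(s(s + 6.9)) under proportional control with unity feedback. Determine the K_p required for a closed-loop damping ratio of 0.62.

Closed-loop characteristic equation: s² + 6.9s + K_p·4.5 = 0.
So ω_n = √(4.5K_p) and 2ζω_n = 6.9, giving ζ = 6.9/(2√(4.5K_p)).
Setting ζ = 0.62: √(4.5K_p) = 6.9/(2·0.62) = 5.565, so K_p = 30.96/4.5 = 6.88.

K_p = 6.88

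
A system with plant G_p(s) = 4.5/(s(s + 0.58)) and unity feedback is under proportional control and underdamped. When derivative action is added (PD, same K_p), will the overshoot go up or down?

decrease

The derivative term adds K·K_d to the s-coefficient of the characteristic equation, raising 2ζω_n while ω_n is unchanged; ζ increases, so overshoot decreases.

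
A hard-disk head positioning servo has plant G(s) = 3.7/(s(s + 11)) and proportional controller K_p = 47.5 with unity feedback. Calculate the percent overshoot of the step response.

23.9%

The closed-loop denominator s² + 11s + 175.8 gives ω_n = √175.8 = 13.26 and ζ = 11/(2ω_n) = 0.4149.
%OS = 100·exp(−πζ/√(1−ζ²)) = 100·exp(−π·0.4149/√0.8279) = 23.9%.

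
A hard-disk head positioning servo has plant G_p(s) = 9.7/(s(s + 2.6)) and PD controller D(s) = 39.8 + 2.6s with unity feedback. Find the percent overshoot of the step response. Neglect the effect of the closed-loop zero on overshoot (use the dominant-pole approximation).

Forward path: (39.8 + 2.6s)·9.7/(s(s+2.6)). The closed-loop characteristic equation is s² + (2.6 + 9.7·2.6)s + 9.7·39.8 = 0.
That is s² + 27.82s + 386.1 = 0, so ω_n = 19.65 rad/s and ζ = 27.82/(2·19.65) = 0.7079.
%OS = 100·exp(−πζ/√(1−ζ²)) = 4.29%.

4.29%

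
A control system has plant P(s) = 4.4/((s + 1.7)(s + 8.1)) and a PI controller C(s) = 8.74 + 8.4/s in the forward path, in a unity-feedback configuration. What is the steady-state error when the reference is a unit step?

0

The open loop C(s)P(s) has a pole at the origin (type 1), so the static position error constant is infinite and e_ss = 1/(1+∞) = 0.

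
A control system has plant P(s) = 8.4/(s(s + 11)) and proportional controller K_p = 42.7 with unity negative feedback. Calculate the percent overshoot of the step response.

Closed-loop characteristic equation: s² + 11s + 358.7 = 0, so ω_n = 18.94 rad/s and ζ = 11/(2·18.94) = 0.2904.
%OS = 100·exp(−πζ/√(1−ζ²)) = 100·exp(−π·0.2904/√0.9157) = 38.5%.

38.5%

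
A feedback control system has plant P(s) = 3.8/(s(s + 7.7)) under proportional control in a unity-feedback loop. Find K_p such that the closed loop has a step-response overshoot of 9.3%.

K_p = 10.7

From %OS = 100·exp(−πζ/√(1−ζ²)) = 9.3%, ζ = −ln(0.093)/√(π²+ln²(0.093)) = 0.6031.
Characteristic equation s² + 7.7s + 3.8K_p = 0 gives ζ = 7.7/(2√(3.8K_p)).
Setting ζ = 0.6031: √(3.8K_p) = 7.7/(2·0.6031) = 6.384, so K_p = 40.75/3.8 = 10.7.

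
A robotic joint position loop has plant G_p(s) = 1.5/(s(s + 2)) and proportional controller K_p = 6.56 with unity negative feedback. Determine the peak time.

The closed-loop denominator s² + 2s + 9.84 gives ω_n = √9.84 = 3.137 and ζ = 2/(2ω_n) = 0.3188.
Damped frequency ω_d = ω_n√(1−ζ²) = 2.973 rad/s, so peak time T_p = π/ω_d = 1.06 s.

T_p = 1.06 s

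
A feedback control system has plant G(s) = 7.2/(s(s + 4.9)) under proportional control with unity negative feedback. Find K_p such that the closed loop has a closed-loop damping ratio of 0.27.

Closed-loop characteristic equation: s² + 4.9s + K_p·7.2 = 0.
So ω_n = √(7.2K_p) and 2ζω_n = 4.9, giving ζ = 4.9/(2√(7.2K_p)).
Setting ζ = 0.27: √(7.2K_p) = 4.9/(2·0.27) = 9.074, so K_p = 82.34/7.2 = 11.4.

K_p = 11.4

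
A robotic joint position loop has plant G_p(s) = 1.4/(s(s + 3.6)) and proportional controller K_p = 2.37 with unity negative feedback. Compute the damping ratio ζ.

ζ = 0.988

The closed-loop denominator is s(s+3.6) + 2.37·1.4 = s² + 3.6s + 3.318.
Matching s² + 2ζω_n s + ω_n²: ω_n = √3.318 = 1.822 rad/s and 2ζω_n = 3.6, so ζ = 3.6/(2·1.822) = 0.988.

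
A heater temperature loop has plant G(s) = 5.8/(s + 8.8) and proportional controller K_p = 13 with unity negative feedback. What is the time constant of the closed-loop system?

τ = 0.0119 s

Closed-loop transfer function: T(s) = K_p·G(s)/(1 + K_p·G(s)) = 75.4/(s + 8.8 + 75.4) = 75.4/(s + 84.2).
Time constant τ = 1/84.2 = 0.0119 s.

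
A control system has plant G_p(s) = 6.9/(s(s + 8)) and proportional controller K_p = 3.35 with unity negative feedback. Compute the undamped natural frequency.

The closed-loop denominator is s(s+8) + 3.35·6.9 = s² + 8s + 23.12.
Matching s² + 2ζω_n s + ω_n²: ω_n = √23.12 = 4.808 rad/s and 2ζω_n = 8, so ζ = 8/(2·4.808) = 0.832.

ω_n = 4.81 rad/s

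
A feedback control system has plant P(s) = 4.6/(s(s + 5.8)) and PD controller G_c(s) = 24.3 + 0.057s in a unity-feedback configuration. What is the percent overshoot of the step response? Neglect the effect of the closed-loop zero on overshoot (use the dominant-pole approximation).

39.1%

Forward path: (24.3 + 0.057s)·4.6/(s(s+5.8)). The closed-loop characteristic equation is s² + (5.8 + 4.6·0.057)s + 4.6·24.3 = 0.
That is s² + 6.062s + 111.8 = 0, so ω_n = 10.57 rad/s and ζ = 6.062/(2·10.57) = 0.2867.
%OS = 100·exp(−πζ/√(1−ζ²)) = 39.1%.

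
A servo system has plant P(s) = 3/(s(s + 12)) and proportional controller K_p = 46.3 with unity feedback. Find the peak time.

T_p = 0.31 s

Closed-loop characteristic equation: s² + 12s + 138.9 = 0, so ω_n = 11.79 rad/s and ζ = 12/(2·11.79) = 0.5091.
Damped frequency ω_d = ω_n√(1−ζ²) = 10.14 rad/s, so peak time T_p = π/ω_d = 0.31 s.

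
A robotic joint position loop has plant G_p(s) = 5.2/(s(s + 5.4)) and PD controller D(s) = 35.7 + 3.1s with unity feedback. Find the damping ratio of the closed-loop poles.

ζ = 0.79

Forward path: (35.7 + 3.1s)·5.2/(s(s+5.4)). The closed-loop characteristic equation is s² + (5.4 + 5.2·3.1)s + 5.2·35.7 = 0.
That is s² + 21.52s + 185.6 = 0, so ω_n = 13.62 rad/s and ζ = 21.52/(2·13.62) = 0.7897.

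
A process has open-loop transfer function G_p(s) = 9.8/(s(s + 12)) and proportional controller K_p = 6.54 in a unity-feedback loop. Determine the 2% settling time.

T_s ≈ 0.667 s

From 1 + K_pG_p(s) = 0: s² + 12s + 64.09 = 0 ⇒ ω_n = 8.006, ζ = 0.7495.
2% settling time T_s ≈ 4/(ζω_n) = 4/6 = 0.667 s.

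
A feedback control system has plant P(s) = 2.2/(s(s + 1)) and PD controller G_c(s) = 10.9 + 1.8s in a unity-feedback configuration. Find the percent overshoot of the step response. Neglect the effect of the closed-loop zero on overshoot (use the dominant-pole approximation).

15.8%

Forward path: (10.9 + 1.8s)·2.2/(s(s+1)). The closed-loop characteristic equation is s² + (1 + 2.2·1.8)s + 2.2·10.9 = 0.
That is s² + 4.96s + 23.98 = 0, so ω_n = 4.897 rad/s and ζ = 4.96/(2·4.897) = 0.5064.
%OS = 100·exp(−πζ/√(1−ζ²)) = 15.8%.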